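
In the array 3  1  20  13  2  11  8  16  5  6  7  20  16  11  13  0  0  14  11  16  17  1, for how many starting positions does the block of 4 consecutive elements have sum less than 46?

[3, 1, 20, 13] → sum 37  < 46 ✓
[1, 20, 13, 2] → sum 36  < 46 ✓
[20, 13, 2, 11] → sum 46
[13, 2, 11, 8] → sum 34  < 46 ✓
[2, 11, 8, 16] → sum 37  < 46 ✓
[11, 8, 16, 5] → sum 40  < 46 ✓
[8, 16, 5, 6] → sum 35  < 46 ✓
[16, 5, 6, 7] → sum 34  < 46 ✓
[5, 6, 7, 20] → sum 38  < 46 ✓
[6, 7, 20, 16] → sum 49
[7, 20, 16, 11] → sum 54
[20, 16, 11, 13] → sum 60
[16, 11, 13, 0] → sum 40  < 46 ✓
[11, 13, 0, 0] → sum 24  < 46 ✓
[13, 0, 0, 14] → sum 27  < 46 ✓
[0, 0, 14, 11] → sum 25  < 46 ✓
[0, 14, 11, 16] → sum 41  < 46 ✓
[14, 11, 16, 17] → sum 58
[11, 16, 17, 1] → sum 45  < 46 ✓
14 windows satisfy the condition.

14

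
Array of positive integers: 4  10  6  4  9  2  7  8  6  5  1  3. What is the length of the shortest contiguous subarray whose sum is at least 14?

Extend right; whenever the sum reaches 14, record the length and shrink from the left:
add 4: running sum 4 < 14
end 1: [4, 10] sum 14, len 2
end 2: [10, 6] sum 16, len 2
end 3: [10, 6, 4] sum 20, len 3
end 4: [6, 4, 9] sum 19, len 3
end 5: [4, 9, 2] sum 15, len 3
end 6: [9, 2, 7] sum 18, len 3
end 7: [7, 8] sum 15, len 2
end 8: [8, 6] sum 14, len 2
end 9: [8, 6, 5] sum 19, len 3
end 10: [8, 6, 5, 1] sum 20, len 4
end 11: [6, 5, 1, 3] sum 15, len 4
Shortest qualifying length: 2.

2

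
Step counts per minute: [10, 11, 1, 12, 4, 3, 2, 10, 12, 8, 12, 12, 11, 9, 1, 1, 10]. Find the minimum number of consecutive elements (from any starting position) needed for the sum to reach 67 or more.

Extend right; whenever the sum reaches 67, record the length and shrink from the left:
add 10: running sum 10 < 67
add 11: running sum 21 < 67
add 1: running sum 22 < 67
add 12: running sum 34 < 67
add 4: running sum 38 < 67
add 3: running sum 41 < 67
add 2: running sum 43 < 67
add 10: running sum 53 < 67
add 12: running sum 65 < 67
add 8: shortest ending here [10, 11, 1, 12, 4, 3, 2, 10, 12, 8] sum 73, len 10
add 12: shortest ending here [11, 1, 12, 4, 3, 2, 10, 12, 8, 12] sum 75, len 10
add 12: shortest ending here [12, 4, 3, 2, 10, 12, 8, 12, 12] sum 75, len 9
add 11: shortest ending here [2, 10, 12, 8, 12, 12, 11] sum 67, len 7
add 9: shortest ending here [10, 12, 8, 12, 12, 11, 9] sum 74, len 7
add 1: shortest ending here [10, 12, 8, 12, 12, 11, 9, 1] sum 75, len 8
add 1: shortest ending here [10, 12, 8, 12, 12, 11, 9, 1, 1] sum 76, len 9
add 10: shortest ending here [12, 8, 12, 12, 11, 9, 1, 1, 10] sum 76, len 9
Shortest qualifying length: 7.

7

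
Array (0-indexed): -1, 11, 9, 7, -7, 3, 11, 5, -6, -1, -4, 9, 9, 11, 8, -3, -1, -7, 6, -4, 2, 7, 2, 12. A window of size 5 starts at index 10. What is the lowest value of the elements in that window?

-4

Elements at indices 10..14: -4, 9, 9, 11, 8
min(-4, 9, 9, 11, 8) = -4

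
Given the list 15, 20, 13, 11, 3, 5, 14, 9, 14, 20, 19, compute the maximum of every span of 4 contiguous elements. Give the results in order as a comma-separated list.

[15, 20, 13, 11] → max 20
[20, 13, 11, 3] → max 20
[13, 11, 3, 5] → max 13
[11, 3, 5, 14] → max 14
[3, 5, 14, 9] → max 14
[5, 14, 9, 14] → max 14
[14, 9, 14, 20] → max 20
[9, 14, 20, 19] → max 20

20, 20, 13, 14, 14, 14, 20, 20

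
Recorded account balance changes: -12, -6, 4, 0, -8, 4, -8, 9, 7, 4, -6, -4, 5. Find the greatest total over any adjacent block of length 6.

-12 -6 4 0 -8 4 → sum -18
-6 4 0 -8 4 -8 → sum -14
4 0 -8 4 -8 9 → sum 1
0 -8 4 -8 9 7 → sum 4
-8 4 -8 9 7 4 → sum 8
4 -8 9 7 4 -6 → sum 10
-8 9 7 4 -6 -4 → sum 2
9 7 4 -6 -4 5 → sum 15
Greatest of these is 15.

15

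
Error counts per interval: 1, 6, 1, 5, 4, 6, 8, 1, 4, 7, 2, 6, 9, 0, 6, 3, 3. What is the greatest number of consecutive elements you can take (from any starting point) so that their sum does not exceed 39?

[1] sum 1 len 1
[1, 6] sum 7 len 2
[1, 6, 1] sum 8 len 3
[1, 6, 1, 5] sum 13 len 4
[1, 6, 1, 5, 4] sum 17 len 5
[1, 6, 1, 5, 4, 6] sum 23 len 6
[1, 6, 1, 5, 4, 6, 8] sum 31 len 7
[1, 6, 1, 5, 4, 6, 8, 1] sum 32 len 8
[1, 6, 1, 5, 4, 6, 8, 1, 4] sum 36 len 9
[1, 5, 4, 6, 8, 1, 4, 7] sum 36 len 8
[1, 5, 4, 6, 8, 1, 4, 7, 2] sum 38 len 9
[4, 6, 8, 1, 4, 7, 2, 6] sum 38 len 8
[8, 1, 4, 7, 2, 6, 9] sum 37 len 7
[8, 1, 4, 7, 2, 6, 9, 0] sum 37 len 8
[1, 4, 7, 2, 6, 9, 0, 6] sum 35 len 8
[1, 4, 7, 2, 6, 9, 0, 6, 3] sum 38 len 9
[7, 2, 6, 9, 0, 6, 3, 3] sum 36 len 8
Longest length seen: 9.

9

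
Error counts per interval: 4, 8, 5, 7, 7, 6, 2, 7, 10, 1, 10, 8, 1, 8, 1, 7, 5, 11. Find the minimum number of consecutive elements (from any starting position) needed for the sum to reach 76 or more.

13

add 4: running sum 4 < 76
add 8: running sum 12 < 76
add 5: running sum 17 < 76
add 7: running sum 24 < 76
add 7: running sum 31 < 76
add 6: running sum 37 < 76
add 2: running sum 39 < 76
add 7: running sum 46 < 76
add 10: running sum 56 < 76
add 1: running sum 57 < 76
add 10: running sum 67 < 76
add 8: running sum 75 < 76
add 1: shortest ending here [4, 8, 5, 7, 7, 6, 2, 7, 10, 1, 10, 8, 1] sum 76, len 13
add 8: shortest ending here [8, 5, 7, 7, 6, 2, 7, 10, 1, 10, 8, 1, 8] sum 80, len 13
add 1: shortest ending here [8, 5, 7, 7, 6, 2, 7, 10, 1, 10, 8, 1, 8, 1] sum 81, len 14
add 7: shortest ending here [5, 7, 7, 6, 2, 7, 10, 1, 10, 8, 1, 8, 1, 7] sum 80, len 14
add 5: shortest ending here [7, 7, 6, 2, 7, 10, 1, 10, 8, 1, 8, 1, 7, 5] sum 80, len 14
add 11: shortest ending here [6, 2, 7, 10, 1, 10, 8, 1, 8, 1, 7, 5, 11] sum 77, len 13
Shortest qualifying length: 13.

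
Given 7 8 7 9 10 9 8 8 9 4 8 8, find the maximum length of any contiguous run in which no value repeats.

4

add 7: [7] len 1
add 8: [7, 8] len 2
add 7 (repeat 7, move left end past it): [8, 7] len 2
add 9: [8, 7, 9] len 3
add 10: [8, 7, 9, 10] len 4
add 9 (repeat 9, move left end past it): [10, 9] len 2
add 8: [10, 9, 8] len 3
add 8 (repeat 8, move left end past it): [8] len 1
add 9: [8, 9] len 2
add 4: [8, 9, 4] len 3
add 8 (repeat 8, move left end past it): [9, 4, 8] len 3
add 8 (repeat 8, move left end past it): [8] len 1
Longest all-distinct length: 4.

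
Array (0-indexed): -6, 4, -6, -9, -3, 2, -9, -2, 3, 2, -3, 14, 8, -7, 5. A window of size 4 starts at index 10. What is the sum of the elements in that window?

12

Elements at indices 10..13: -3, 14, 8, -7
sum(-3, 14, 8, -7) = 12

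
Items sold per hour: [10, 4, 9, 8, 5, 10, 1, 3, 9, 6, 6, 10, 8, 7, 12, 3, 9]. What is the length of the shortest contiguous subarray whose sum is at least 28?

add 10: running sum 10 < 28
add 4: running sum 14 < 28
add 9: running sum 23 < 28
end 3: [10, 4, 9, 8] sum 31, len 4
end 4: [10, 4, 9, 8, 5] sum 36, len 5
end 5: [9, 8, 5, 10] sum 32, len 4
end 6: [9, 8, 5, 10, 1] sum 33, len 5
end 7: [9, 8, 5, 10, 1, 3] sum 36, len 6
end 8: [5, 10, 1, 3, 9] sum 28, len 5
end 9: [10, 1, 3, 9, 6] sum 29, len 5
end 10: [10, 1, 3, 9, 6, 6] sum 35, len 6
end 11: [9, 6, 6, 10] sum 31, len 4
end 12: [6, 6, 10, 8] sum 30, len 4
end 13: [6, 10, 8, 7] sum 31, len 4
end 14: [10, 8, 7, 12] sum 37, len 4
end 15: [8, 7, 12, 3] sum 30, len 4
end 16: [7, 12, 3, 9] sum 31, len 4
Shortest qualifying length: 4.

4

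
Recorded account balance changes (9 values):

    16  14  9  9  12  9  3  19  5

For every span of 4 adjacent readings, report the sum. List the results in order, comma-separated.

48, 44, 39, 33, 43, 36

[16, 14, 9, 9] → sum 48
[14, 9, 9, 12] → sum 44
[9, 9, 12, 9] → sum 39
[9, 12, 9, 3] → sum 33
[12, 9, 3, 19] → sum 43
[9, 3, 19, 5] → sum 36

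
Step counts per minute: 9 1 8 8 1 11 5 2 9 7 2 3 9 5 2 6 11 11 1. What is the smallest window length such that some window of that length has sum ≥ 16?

add 9: running sum 9 < 16
add 1: running sum 10 < 16
add 8: shortest ending here [9, 1, 8] sum 18, len 3
add 8: shortest ending here [8, 8] sum 16, len 2
add 1: shortest ending here [8, 8, 1] sum 17, len 3
add 11: shortest ending here [8, 1, 11] sum 20, len 3
add 5: shortest ending here [11, 5] sum 16, len 2
add 2: shortest ending here [11, 5, 2] sum 18, len 3
add 9: shortest ending here [5, 2, 9] sum 16, len 3
add 7: shortest ending here [9, 7] sum 16, len 2
add 2: shortest ending here [9, 7, 2] sum 18, len 3
add 3: shortest ending here [9, 7, 2, 3] sum 21, len 4
add 9: shortest ending here [7, 2, 3, 9] sum 21, len 4
add 5: shortest ending here [3, 9, 5] sum 17, len 3
add 2: shortest ending here [9, 5, 2] sum 16, len 3
add 6: shortest ending here [9, 5, 2, 6] sum 22, len 4
add 11: shortest ending here [6, 11] sum 17, len 2
add 11: shortest ending here [11, 11] sum 22, len 2
add 1: shortest ending here [11, 11, 1] sum 23, len 3
Shortest qualifying length: 2.

2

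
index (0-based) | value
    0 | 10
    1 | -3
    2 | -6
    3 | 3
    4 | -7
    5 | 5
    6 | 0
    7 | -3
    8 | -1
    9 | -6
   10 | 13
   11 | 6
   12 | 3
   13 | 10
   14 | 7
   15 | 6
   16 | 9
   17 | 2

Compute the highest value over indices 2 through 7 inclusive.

5

Elements at indices 2..7: -6, 3, -7, 5, 0, -3
max(-6, 3, -7, 5, 0, -3) = 5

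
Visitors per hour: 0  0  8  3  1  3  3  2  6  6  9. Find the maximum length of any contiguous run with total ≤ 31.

Extend to the right; shrink from the left whenever the sum exceeds 31:
add 0: [0] sum 0, len 1
add 0: [0, 0] sum 0, len 2
add 8: [0, 0, 8] sum 8, len 3
add 3: [0, 0, 8, 3] sum 11, len 4
add 1: [0, 0, 8, 3, 1] sum 12, len 5
add 3: [0, 0, 8, 3, 1, 3] sum 15, len 6
add 3: [0, 0, 8, 3, 1, 3, 3] sum 18, len 7
add 2: [0, 0, 8, 3, 1, 3, 3, 2] sum 20, len 8
add 6: [0, 0, 8, 3, 1, 3, 3, 2, 6] sum 26, len 9
add 6: [3, 1, 3, 3, 2, 6, 6] sum 24, len 7
add 9: [1, 3, 3, 2, 6, 6, 9] sum 30, len 7
Longest length seen: 9.

9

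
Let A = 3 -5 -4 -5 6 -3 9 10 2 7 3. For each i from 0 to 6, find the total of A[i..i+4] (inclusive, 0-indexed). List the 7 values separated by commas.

[3, -5, -4, -5, 6] → sum -5
[-5, -4, -5, 6, -3] → sum -11
[-4, -5, 6, -3, 9] → sum 3
[-5, 6, -3, 9, 10] → sum 17
[6, -3, 9, 10, 2] → sum 24
[-3, 9, 10, 2, 7] → sum 25
[9, 10, 2, 7, 3] → sum 31

-5, -11, 3, 17, 24, 25, 31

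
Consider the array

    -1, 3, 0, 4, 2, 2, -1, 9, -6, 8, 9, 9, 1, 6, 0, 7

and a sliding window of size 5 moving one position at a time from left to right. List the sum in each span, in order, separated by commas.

8, 11, 7, 16, 6, 12, 19, 29, 21, 33, 25, 23

[-1, 3, 0, 4, 2] → sum 8
[3, 0, 4, 2, 2] → sum 11
[0, 4, 2, 2, -1] → sum 7
[4, 2, 2, -1, 9] → sum 16
[2, 2, -1, 9, -6] → sum 6
[2, -1, 9, -6, 8] → sum 12
[-1, 9, -6, 8, 9] → sum 19
[9, -6, 8, 9, 9] → sum 29
[-6, 8, 9, 9, 1] → sum 21
[8, 9, 9, 1, 6] → sum 33
[9, 9, 1, 6, 0] → sum 25
[9, 1, 6, 0, 7] → sum 23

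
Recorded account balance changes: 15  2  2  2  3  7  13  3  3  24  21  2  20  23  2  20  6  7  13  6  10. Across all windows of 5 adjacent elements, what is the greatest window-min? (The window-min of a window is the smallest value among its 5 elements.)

6

Each size-5 window and its min:
(15, 2, 2, 2, 3) → min 2
(2, 2, 2, 3, 7) → min 2
(2, 2, 3, 7, 13) → min 2
(2, 3, 7, 13, 3) → min 2
(3, 7, 13, 3, 3) → min 3
(7, 13, 3, 3, 24) → min 3
(13, 3, 3, 24, 21) → min 3
(3, 3, 24, 21, 2) → min 2
(3, 24, 21, 2, 20) → min 2
(24, 21, 2, 20, 23) → min 2
(21, 2, 20, 23, 2) → min 2
(2, 20, 23, 2, 20) → min 2
(20, 23, 2, 20, 6) → min 2
(23, 2, 20, 6, 7) → min 2
(2, 20, 6, 7, 13) → min 2
(20, 6, 7, 13, 6) → min 6
(6, 7, 13, 6, 10) → min 6
Greatest of these is 6.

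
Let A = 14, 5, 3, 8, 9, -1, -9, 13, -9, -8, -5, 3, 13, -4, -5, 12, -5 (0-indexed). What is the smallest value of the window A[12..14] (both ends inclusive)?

Elements at indices 12..14: 13, -4, -5
min(13, -4, -5) = -5

-5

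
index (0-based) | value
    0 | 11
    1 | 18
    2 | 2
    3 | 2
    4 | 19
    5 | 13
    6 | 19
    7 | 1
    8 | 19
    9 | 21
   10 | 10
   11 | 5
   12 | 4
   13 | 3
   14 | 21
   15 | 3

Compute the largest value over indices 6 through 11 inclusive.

Elements at indices 6..11: 19, 1, 19, 21, 10, 5
max(19, 1, 19, 21, 10, 5) = 21

21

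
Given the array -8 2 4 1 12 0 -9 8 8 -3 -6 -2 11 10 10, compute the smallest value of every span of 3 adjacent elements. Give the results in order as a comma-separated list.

-8, 1, 1, 0, -9, -9, -9, -3, -6, -6, -6, -2, 10

(-8, 2, 4) → min -8
(2, 4, 1) → min 1
(4, 1, 12) → min 1
(1, 12, 0) → min 0
(12, 0, -9) → min -9
(0, -9, 8) → min -9
(-9, 8, 8) → min -9
(8, 8, -3) → min -3
(8, -3, -6) → min -6
(-3, -6, -2) → min -6
(-6, -2, 11) → min -6
(-2, 11, 10) → min -2
(11, 10, 10) → min 10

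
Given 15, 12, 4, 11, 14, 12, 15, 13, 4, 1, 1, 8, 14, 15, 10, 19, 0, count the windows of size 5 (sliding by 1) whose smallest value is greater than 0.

12

15 12 4 11 14 → min 4  > 0 ✓
12 4 11 14 12 → min 4  > 0 ✓
4 11 14 12 15 → min 4  > 0 ✓
11 14 12 15 13 → min 11  > 0 ✓
14 12 15 13 4 → min 4  > 0 ✓
12 15 13 4 1 → min 1  > 0 ✓
15 13 4 1 1 → min 1  > 0 ✓
13 4 1 1 8 → min 1  > 0 ✓
4 1 1 8 14 → min 1  > 0 ✓
1 1 8 14 15 → min 1  > 0 ✓
1 8 14 15 10 → min 1  > 0 ✓
8 14 15 10 19 → min 8  > 0 ✓
14 15 10 19 0 → min 0
12 windows satisfy the condition.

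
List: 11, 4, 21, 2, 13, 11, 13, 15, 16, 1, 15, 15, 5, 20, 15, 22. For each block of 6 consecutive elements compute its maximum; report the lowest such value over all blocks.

16

Window maxs for each of the 11 positions:
11 4 21 2 13 11 → max 21
4 21 2 13 11 13 → max 21
21 2 13 11 13 15 → max 21
2 13 11 13 15 16 → max 16
13 11 13 15 16 1 → max 16
11 13 15 16 1 15 → max 16
13 15 16 1 15 15 → max 16
15 16 1 15 15 5 → max 16
16 1 15 15 5 20 → max 20
1 15 15 5 20 15 → max 20
15 15 5 20 15 22 → max 22
Lowest of these is 16.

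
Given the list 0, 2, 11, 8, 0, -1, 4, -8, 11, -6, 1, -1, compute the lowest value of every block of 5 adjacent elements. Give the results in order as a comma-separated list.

0, -1, -1, -8, -8, -8, -8, -8

(0, 2, 11, 8, 0) → min 0
(2, 11, 8, 0, -1) → min -1
(11, 8, 0, -1, 4) → min -1
(8, 0, -1, 4, -8) → min -8
(0, -1, 4, -8, 11) → min -8
(-1, 4, -8, 11, -6) → min -8
(4, -8, 11, -6, 1) → min -8
(-8, 11, -6, 1, -1) → min -8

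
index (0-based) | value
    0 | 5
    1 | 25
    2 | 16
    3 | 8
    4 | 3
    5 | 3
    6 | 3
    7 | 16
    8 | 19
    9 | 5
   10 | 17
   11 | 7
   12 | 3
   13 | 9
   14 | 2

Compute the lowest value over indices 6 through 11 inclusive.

3

Elements at indices 6..11: 3, 16, 19, 5, 17, 7
min(3, 16, 19, 5, 17, 7) = 3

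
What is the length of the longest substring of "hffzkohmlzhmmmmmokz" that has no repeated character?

7

add h: [h] len 1
add f: [h, f] len 2
add f (repeat f, move left end past it): [f] len 1
add z: [f, z] len 2
add k: [f, z, k] len 3
add o: [f, z, k, o] len 4
add h: [f, z, k, o, h] len 5
add m: [f, z, k, o, h, m] len 6
add l: [f, z, k, o, h, m, l] len 7
add z (repeat z, move left end past it): [k, o, h, m, l, z] len 6
add h (repeat h, move left end past it): [m, l, z, h] len 4
add m (repeat m, move left end past it): [l, z, h, m] len 4
add m (repeat m, move left end past it): [m] len 1
add m (repeat m, move left end past it): [m] len 1
add m (repeat m, move left end past it): [m] len 1
add m (repeat m, move left end past it): [m] len 1
add o: [m, o] len 2
add k: [m, o, k] len 3
add z: [m, o, k, z] len 4
Longest all-distinct length: 7.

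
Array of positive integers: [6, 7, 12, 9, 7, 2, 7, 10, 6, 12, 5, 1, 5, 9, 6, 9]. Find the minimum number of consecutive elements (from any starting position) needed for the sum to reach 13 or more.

add 6: running sum 6 < 13
end 1: [6, 7] sum 13, len 2
end 2: [7, 12] sum 19, len 2
end 3: [12, 9] sum 21, len 2
end 4: [9, 7] sum 16, len 2
end 5: [9, 7, 2] sum 18, len 3
end 6: [7, 2, 7] sum 16, len 3
end 7: [7, 10] sum 17, len 2
end 8: [10, 6] sum 16, len 2
end 9: [6, 12] sum 18, len 2
end 10: [12, 5] sum 17, len 2
end 11: [12, 5, 1] sum 18, len 3
end 12: [12, 5, 1, 5] sum 23, len 4
end 13: [5, 9] sum 14, len 2
end 14: [9, 6] sum 15, len 2
end 15: [6, 9] sum 15, len 2
Shortest qualifying length: 2.

2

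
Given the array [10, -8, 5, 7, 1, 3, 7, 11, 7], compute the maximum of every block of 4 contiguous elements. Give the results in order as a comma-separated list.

10, 7, 7, 7, 11, 11

10 -8 5 7 → max 10
-8 5 7 1 → max 7
5 7 1 3 → max 7
7 1 3 7 → max 7
1 3 7 11 → max 11
3 7 11 7 → max 11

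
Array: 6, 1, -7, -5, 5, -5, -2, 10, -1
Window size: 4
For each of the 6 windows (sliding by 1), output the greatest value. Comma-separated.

6, 5, 5, 5, 10, 10

Sliding a size-4 window across the 9 values:
[6, 1, -7, -5] → max 6
[1, -7, -5, 5] → max 5
[-7, -5, 5, -5] → max 5
[-5, 5, -5, -2] → max 5
[5, -5, -2, 10] → max 10
[-5, -2, 10, -1] → max 10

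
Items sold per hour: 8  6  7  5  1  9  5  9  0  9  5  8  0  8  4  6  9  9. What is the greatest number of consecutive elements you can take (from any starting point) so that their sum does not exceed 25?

5

Extend to the right; shrink from the left whenever the sum exceeds 25:
[8] sum 8 len 1
[8, 6] sum 14 len 2
[8, 6, 7] sum 21 len 3
[6, 7, 5] sum 18 len 3
[6, 7, 5, 1] sum 19 len 4
[7, 5, 1, 9] sum 22 len 4
[5, 1, 9, 5] sum 20 len 4
[1, 9, 5, 9] sum 24 len 4
[1, 9, 5, 9, 0] sum 24 len 5
[5, 9, 0, 9] sum 23 len 4
[9, 0, 9, 5] sum 23 len 4
[0, 9, 5, 8] sum 22 len 4
[0, 9, 5, 8, 0] sum 22 len 5
[5, 8, 0, 8] sum 21 len 4
[5, 8, 0, 8, 4] sum 25 len 5
[0, 8, 4, 6] sum 18 len 4
[4, 6, 9] sum 19 len 3
[6, 9, 9] sum 24 len 3
Longest length seen: 5.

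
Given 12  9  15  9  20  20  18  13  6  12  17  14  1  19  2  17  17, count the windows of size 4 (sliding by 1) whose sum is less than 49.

5

12 9 15 9 → sum 45  < 49 ✓
9 15 9 20 → sum 53
15 9 20 20 → sum 64
9 20 20 18 → sum 67
20 20 18 13 → sum 71
20 18 13 6 → sum 57
18 13 6 12 → sum 49
13 6 12 17 → sum 48  < 49 ✓
6 12 17 14 → sum 49
12 17 14 1 → sum 44  < 49 ✓
17 14 1 19 → sum 51
14 1 19 2 → sum 36  < 49 ✓
1 19 2 17 → sum 39  < 49 ✓
19 2 17 17 → sum 55
5 windows satisfy the condition.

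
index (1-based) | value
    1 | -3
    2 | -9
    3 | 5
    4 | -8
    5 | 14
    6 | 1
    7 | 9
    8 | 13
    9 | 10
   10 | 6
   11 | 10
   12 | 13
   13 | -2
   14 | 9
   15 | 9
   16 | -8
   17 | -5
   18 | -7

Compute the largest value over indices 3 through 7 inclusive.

Elements at indices 3..7: 5, -8, 14, 1, 9
max(5, -8, 14, 1, 9) = 14

14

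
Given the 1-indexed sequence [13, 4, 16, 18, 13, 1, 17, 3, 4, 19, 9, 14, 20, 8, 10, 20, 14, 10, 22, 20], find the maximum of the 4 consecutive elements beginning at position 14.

20

Elements at indices 14..17: 8, 10, 20, 14
max(8, 10, 20, 14) = 20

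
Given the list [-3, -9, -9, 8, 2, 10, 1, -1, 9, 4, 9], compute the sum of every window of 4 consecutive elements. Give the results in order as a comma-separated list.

[-3, -9, -9, 8] → sum -13
[-9, -9, 8, 2] → sum -8
[-9, 8, 2, 10] → sum 11
[8, 2, 10, 1] → sum 21
[2, 10, 1, -1] → sum 12
[10, 1, -1, 9] → sum 19
[1, -1, 9, 4] → sum 13
[-1, 9, 4, 9] → sum 21

-13, -8, 11, 21, 12, 19, 13, 21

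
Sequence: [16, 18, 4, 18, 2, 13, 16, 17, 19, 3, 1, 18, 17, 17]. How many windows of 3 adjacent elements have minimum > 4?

(16, 18, 4) → min 4
(18, 4, 18) → min 4
(4, 18, 2) → min 2
(18, 2, 13) → min 2
(2, 13, 16) → min 2
(13, 16, 17) → min 13  > 4 ✓
(16, 17, 19) → min 16  > 4 ✓
(17, 19, 3) → min 3
(19, 3, 1) → min 1
(3, 1, 18) → min 1
(1, 18, 17) → min 1
(18, 17, 17) → min 17  > 4 ✓
3 windows satisfy the condition.

3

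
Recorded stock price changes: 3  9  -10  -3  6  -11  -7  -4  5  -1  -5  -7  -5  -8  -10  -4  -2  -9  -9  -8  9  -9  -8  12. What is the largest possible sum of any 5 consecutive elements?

5

[3, 9, -10, -3, 6] → sum 5
[9, -10, -3, 6, -11] → sum -9
[-10, -3, 6, -11, -7] → sum -25
[-3, 6, -11, -7, -4] → sum -19
[6, -11, -7, -4, 5] → sum -11
[-11, -7, -4, 5, -1] → sum -18
[-7, -4, 5, -1, -5] → sum -12
[-4, 5, -1, -5, -7] → sum -12
[5, -1, -5, -7, -5] → sum -13
[-1, -5, -7, -5, -8] → sum -26
[-5, -7, -5, -8, -10] → sum -35
[-7, -5, -8, -10, -4] → sum -34
[-5, -8, -10, -4, -2] → sum -29
[-8, -10, -4, -2, -9] → sum -33
[-10, -4, -2, -9, -9] → sum -34
[-4, -2, -9, -9, -8] → sum -32
[-2, -9, -9, -8, 9] → sum -19
[-9, -9, -8, 9, -9] → sum -26
[-9, -8, 9, -9, -8] → sum -25
[-8, 9, -9, -8, 12] → sum -4
Largest of these is 5.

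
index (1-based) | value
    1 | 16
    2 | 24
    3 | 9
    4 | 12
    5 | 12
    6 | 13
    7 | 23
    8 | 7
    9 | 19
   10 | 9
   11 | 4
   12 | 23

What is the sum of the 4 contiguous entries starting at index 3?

46

Elements at indices 3..6: 9, 12, 12, 13
sum(9, 12, 12, 13) = 46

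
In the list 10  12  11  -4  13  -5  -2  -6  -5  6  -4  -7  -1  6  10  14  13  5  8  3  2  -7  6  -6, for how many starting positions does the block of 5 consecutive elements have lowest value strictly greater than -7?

(10, 12, 11, -4, 13) → min -4  > -7 ✓
(12, 11, -4, 13, -5) → min -5  > -7 ✓
(11, -4, 13, -5, -2) → min -5  > -7 ✓
(-4, 13, -5, -2, -6) → min -6  > -7 ✓
(13, -5, -2, -6, -5) → min -6  > -7 ✓
(-5, -2, -6, -5, 6) → min -6  > -7 ✓
(-2, -6, -5, 6, -4) → min -6  > -7 ✓
(-6, -5, 6, -4, -7) → min -7
(-5, 6, -4, -7, -1) → min -7
(6, -4, -7, -1, 6) → min -7
(-4, -7, -1, 6, 10) → min -7
(-7, -1, 6, 10, 14) → min -7
(-1, 6, 10, 14, 13) → min -1  > -7 ✓
(6, 10, 14, 13, 5) → min 5  > -7 ✓
(10, 14, 13, 5, 8) → min 5  > -7 ✓
(14, 13, 5, 8, 3) → min 3  > -7 ✓
(13, 5, 8, 3, 2) → min 2  > -7 ✓
(5, 8, 3, 2, -7) → min -7
(8, 3, 2, -7, 6) → min -7
(3, 2, -7, 6, -6) → min -7
12 windows satisfy the condition.

12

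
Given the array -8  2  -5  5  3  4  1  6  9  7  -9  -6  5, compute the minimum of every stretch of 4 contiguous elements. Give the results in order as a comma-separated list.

-8, -5, -5, 1, 1, 1, 1, -9, -9, -9

[-8, 2, -5, 5] → min -8
[2, -5, 5, 3] → min -5
[-5, 5, 3, 4] → min -5
[5, 3, 4, 1] → min 1
[3, 4, 1, 6] → min 1
[4, 1, 6, 9] → min 1
[1, 6, 9, 7] → min 1
[6, 9, 7, -9] → min -9
[9, 7, -9, -6] → min -9
[7, -9, -6, 5] → min -9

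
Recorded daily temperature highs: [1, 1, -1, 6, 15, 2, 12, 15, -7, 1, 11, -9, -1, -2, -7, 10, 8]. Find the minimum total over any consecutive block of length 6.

(1, 1, -1, 6, 15, 2) → sum 24
(1, -1, 6, 15, 2, 12) → sum 35
(-1, 6, 15, 2, 12, 15) → sum 49
(6, 15, 2, 12, 15, -7) → sum 43
(15, 2, 12, 15, -7, 1) → sum 38
(2, 12, 15, -7, 1, 11) → sum 34
(12, 15, -7, 1, 11, -9) → sum 23
(15, -7, 1, 11, -9, -1) → sum 10
(-7, 1, 11, -9, -1, -2) → sum -7
(1, 11, -9, -1, -2, -7) → sum -7
(11, -9, -1, -2, -7, 10) → sum 2
(-9, -1, -2, -7, 10, 8) → sum -1
Minimum of these is -7.

-7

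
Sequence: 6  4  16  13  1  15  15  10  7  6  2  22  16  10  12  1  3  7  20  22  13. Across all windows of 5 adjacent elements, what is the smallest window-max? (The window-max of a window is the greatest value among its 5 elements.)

6 4 16 13 1 → max 16
4 16 13 1 15 → max 16
16 13 1 15 15 → max 16
13 1 15 15 10 → max 15
1 15 15 10 7 → max 15
15 15 10 7 6 → max 15
15 10 7 6 2 → max 15
10 7 6 2 22 → max 22
7 6 2 22 16 → max 22
6 2 22 16 10 → max 22
2 22 16 10 12 → max 22
22 16 10 12 1 → max 22
16 10 12 1 3 → max 16
10 12 1 3 7 → max 12
12 1 3 7 20 → max 20
1 3 7 20 22 → max 22
3 7 20 22 13 → max 22
Smallest of these is 12.

12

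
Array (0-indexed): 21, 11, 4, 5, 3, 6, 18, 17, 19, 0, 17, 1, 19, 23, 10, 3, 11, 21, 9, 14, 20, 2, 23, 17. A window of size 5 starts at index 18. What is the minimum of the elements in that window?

2

Elements at indices 18..22: 9, 14, 20, 2, 23
min(9, 14, 20, 2, 23) = 2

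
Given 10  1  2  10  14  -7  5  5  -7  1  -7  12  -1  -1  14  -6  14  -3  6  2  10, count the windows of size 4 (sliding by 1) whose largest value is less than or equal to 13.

[10, 1, 2, 10] → max 10  ≤ 13 ✓
[1, 2, 10, 14] → max 14
[2, 10, 14, -7] → max 14
[10, 14, -7, 5] → max 14
[14, -7, 5, 5] → max 14
[-7, 5, 5, -7] → max 5  ≤ 13 ✓
[5, 5, -7, 1] → max 5  ≤ 13 ✓
[5, -7, 1, -7] → max 5  ≤ 13 ✓
[-7, 1, -7, 12] → max 12  ≤ 13 ✓
[1, -7, 12, -1] → max 12  ≤ 13 ✓
[-7, 12, -1, -1] → max 12  ≤ 13 ✓
[12, -1, -1, 14] → max 14
[-1, -1, 14, -6] → max 14
[-1, 14, -6, 14] → max 14
[14, -6, 14, -3] → max 14
[-6, 14, -3, 6] → max 14
[14, -3, 6, 2] → max 14
[-3, 6, 2, 10] → max 10  ≤ 13 ✓
8 windows satisfy the condition.

8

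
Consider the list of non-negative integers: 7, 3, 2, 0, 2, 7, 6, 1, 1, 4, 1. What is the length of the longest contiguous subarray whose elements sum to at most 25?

→ 7: sum 7, len 1
→ 3: sum 10, len 2
→ 2: sum 12, len 3
→ 0: sum 12, len 4
→ 2: sum 14, len 5
→ 7: sum 21, len 6
→ 6 (dropped 7): sum 20, len 6
→ 1: sum 21, len 7
→ 1: sum 22, len 8
→ 4 (dropped 3): sum 23, len 8
→ 1: sum 24, len 9
Longest length seen: 9.

9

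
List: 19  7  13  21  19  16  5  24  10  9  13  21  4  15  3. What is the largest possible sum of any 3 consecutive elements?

56

(19, 7, 13) → sum 39
(7, 13, 21) → sum 41
(13, 21, 19) → sum 53
(21, 19, 16) → sum 56
(19, 16, 5) → sum 40
(16, 5, 24) → sum 45
(5, 24, 10) → sum 39
(24, 10, 9) → sum 43
(10, 9, 13) → sum 32
(9, 13, 21) → sum 43
(13, 21, 4) → sum 38
(21, 4, 15) → sum 40
(4, 15, 3) → sum 22
Largest of these is 56.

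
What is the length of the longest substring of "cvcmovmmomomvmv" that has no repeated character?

add c: [c] len 1
add v: [c, v] len 2
add c (repeat c, move left end past it): [v, c] len 2
add m: [v, c, m] len 3
add o: [v, c, m, o] len 4
add v (repeat v, move left end past it): [c, m, o, v] len 4
add m (repeat m, move left end past it): [o, v, m] len 3
add m (repeat m, move left end past it): [m] len 1
add o: [m, o] len 2
add m (repeat m, move left end past it): [o, m] len 2
add o (repeat o, move left end past it): [m, o] len 2
add m (repeat m, move left end past it): [o, m] len 2
add v: [o, m, v] len 3
add m (repeat m, move left end past it): [v, m] len 2
add v (repeat v, move left end past it): [m, v] len 2
Longest all-distinct length: 4.

4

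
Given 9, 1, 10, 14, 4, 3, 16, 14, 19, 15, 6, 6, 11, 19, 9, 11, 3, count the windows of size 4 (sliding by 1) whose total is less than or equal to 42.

8

[9, 1, 10, 14] → sum 34  ≤ 42 ✓
[1, 10, 14, 4] → sum 29  ≤ 42 ✓
[10, 14, 4, 3] → sum 31  ≤ 42 ✓
[14, 4, 3, 16] → sum 37  ≤ 42 ✓
[4, 3, 16, 14] → sum 37  ≤ 42 ✓
[3, 16, 14, 19] → sum 52
[16, 14, 19, 15] → sum 64
[14, 19, 15, 6] → sum 54
[19, 15, 6, 6] → sum 46
[15, 6, 6, 11] → sum 38  ≤ 42 ✓
[6, 6, 11, 19] → sum 42  ≤ 42 ✓
[6, 11, 19, 9] → sum 45
[11, 19, 9, 11] → sum 50
[19, 9, 11, 3] → sum 42  ≤ 42 ✓
8 windows satisfy the condition.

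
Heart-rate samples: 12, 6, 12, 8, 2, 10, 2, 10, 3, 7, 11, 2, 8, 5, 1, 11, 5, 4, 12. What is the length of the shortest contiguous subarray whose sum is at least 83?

11

Extend right; whenever the sum reaches 83, record the length and shrink from the left:
add 12: running sum 12 < 83
add 6: running sum 18 < 83
add 12: running sum 30 < 83
add 8: running sum 38 < 83
add 2: running sum 40 < 83
add 10: running sum 50 < 83
add 2: running sum 52 < 83
add 10: running sum 62 < 83
add 3: running sum 65 < 83
add 7: running sum 72 < 83
end 10: [12, 6, 12, 8, 2, 10, 2, 10, 3, 7, 11] sum 83, len 11
end 11: [12, 6, 12, 8, 2, 10, 2, 10, 3, 7, 11, 2] sum 85, len 12
end 12: [12, 6, 12, 8, 2, 10, 2, 10, 3, 7, 11, 2, 8] sum 93, len 13
end 13: [6, 12, 8, 2, 10, 2, 10, 3, 7, 11, 2, 8, 5] sum 86, len 13
end 14: [6, 12, 8, 2, 10, 2, 10, 3, 7, 11, 2, 8, 5, 1] sum 87, len 14
end 15: [12, 8, 2, 10, 2, 10, 3, 7, 11, 2, 8, 5, 1, 11] sum 92, len 14
end 16: [8, 2, 10, 2, 10, 3, 7, 11, 2, 8, 5, 1, 11, 5] sum 85, len 14
end 17: [8, 2, 10, 2, 10, 3, 7, 11, 2, 8, 5, 1, 11, 5, 4] sum 89, len 15
end 18: [10, 2, 10, 3, 7, 11, 2, 8, 5, 1, 11, 5, 4, 12] sum 91, len 14
Shortest qualifying length: 11.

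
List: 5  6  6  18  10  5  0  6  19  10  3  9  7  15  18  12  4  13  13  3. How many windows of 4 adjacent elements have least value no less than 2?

13

(5, 6, 6, 18) → min 5  ≥ 2 ✓
(6, 6, 18, 10) → min 6  ≥ 2 ✓
(6, 18, 10, 5) → min 5  ≥ 2 ✓
(18, 10, 5, 0) → min 0
(10, 5, 0, 6) → min 0
(5, 0, 6, 19) → min 0
(0, 6, 19, 10) → min 0
(6, 19, 10, 3) → min 3  ≥ 2 ✓
(19, 10, 3, 9) → min 3  ≥ 2 ✓
(10, 3, 9, 7) → min 3  ≥ 2 ✓
(3, 9, 7, 15) → min 3  ≥ 2 ✓
(9, 7, 15, 18) → min 7  ≥ 2 ✓
(7, 15, 18, 12) → min 7  ≥ 2 ✓
(15, 18, 12, 4) → min 4  ≥ 2 ✓
(18, 12, 4, 13) → min 4  ≥ 2 ✓
(12, 4, 13, 13) → min 4  ≥ 2 ✓
(4, 13, 13, 3) → min 3  ≥ 2 ✓
13 windows satisfy the condition.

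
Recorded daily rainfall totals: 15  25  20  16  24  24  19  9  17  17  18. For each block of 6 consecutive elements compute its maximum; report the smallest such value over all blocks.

15 25 20 16 24 24 → max 25
25 20 16 24 24 19 → max 25
20 16 24 24 19 9 → max 24
16 24 24 19 9 17 → max 24
24 24 19 9 17 17 → max 24
24 19 9 17 17 18 → max 24
Smallest of these is 24.

24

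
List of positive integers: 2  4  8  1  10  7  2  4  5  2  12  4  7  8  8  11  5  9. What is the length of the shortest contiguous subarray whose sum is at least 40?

5

add 2: running sum 2 < 40
add 4: running sum 6 < 40
add 8: running sum 14 < 40
add 1: running sum 15 < 40
add 10: running sum 25 < 40
add 7: running sum 32 < 40
add 2: running sum 34 < 40
add 4: running sum 38 < 40
end 8: [4, 8, 1, 10, 7, 2, 4, 5] sum 41, len 8
end 9: [4, 8, 1, 10, 7, 2, 4, 5, 2] sum 43, len 9
end 10: [10, 7, 2, 4, 5, 2, 12] sum 42, len 7
end 11: [10, 7, 2, 4, 5, 2, 12, 4] sum 46, len 8
end 12: [7, 2, 4, 5, 2, 12, 4, 7] sum 43, len 8
end 13: [4, 5, 2, 12, 4, 7, 8] sum 42, len 7
end 14: [2, 12, 4, 7, 8, 8] sum 41, len 6
end 15: [12, 4, 7, 8, 8, 11] sum 50, len 6
end 16: [4, 7, 8, 8, 11, 5] sum 43, len 6
end 17: [8, 8, 11, 5, 9] sum 41, len 5
Shortest qualifying length: 5.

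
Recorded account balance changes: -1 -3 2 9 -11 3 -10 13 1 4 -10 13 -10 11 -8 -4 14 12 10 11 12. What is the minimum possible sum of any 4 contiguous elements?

Each size-4 window and its sum:
[-1, -3, 2, 9] → sum 7
[-3, 2, 9, -11] → sum -3
[2, 9, -11, 3] → sum 3
[9, -11, 3, -10] → sum -9
[-11, 3, -10, 13] → sum -5
[3, -10, 13, 1] → sum 7
[-10, 13, 1, 4] → sum 8
[13, 1, 4, -10] → sum 8
[1, 4, -10, 13] → sum 8
[4, -10, 13, -10] → sum -3
[-10, 13, -10, 11] → sum 4
[13, -10, 11, -8] → sum 6
[-10, 11, -8, -4] → sum -11
[11, -8, -4, 14] → sum 13
[-8, -4, 14, 12] → sum 14
[-4, 14, 12, 10] → sum 32
[14, 12, 10, 11] → sum 47
[12, 10, 11, 12] → sum 45
Minimum of these is -11.

-11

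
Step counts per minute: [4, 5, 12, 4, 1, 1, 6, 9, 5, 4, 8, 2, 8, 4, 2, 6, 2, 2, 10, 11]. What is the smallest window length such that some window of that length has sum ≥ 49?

9

add 4: running sum 4 < 49
add 5: running sum 9 < 49
add 12: running sum 21 < 49
add 4: running sum 25 < 49
add 1: running sum 26 < 49
add 1: running sum 27 < 49
add 6: running sum 33 < 49
add 9: running sum 42 < 49
add 5: running sum 47 < 49
end 9: [4, 5, 12, 4, 1, 1, 6, 9, 5, 4] sum 51, len 10
end 10: [12, 4, 1, 1, 6, 9, 5, 4, 8] sum 50, len 9
end 11: [12, 4, 1, 1, 6, 9, 5, 4, 8, 2] sum 52, len 10
end 12: [12, 4, 1, 1, 6, 9, 5, 4, 8, 2, 8] sum 60, len 11
end 13: [4, 1, 1, 6, 9, 5, 4, 8, 2, 8, 4] sum 52, len 11
end 14: [1, 6, 9, 5, 4, 8, 2, 8, 4, 2] sum 49, len 10
end 15: [6, 9, 5, 4, 8, 2, 8, 4, 2, 6] sum 54, len 10
end 16: [9, 5, 4, 8, 2, 8, 4, 2, 6, 2] sum 50, len 10
end 17: [9, 5, 4, 8, 2, 8, 4, 2, 6, 2, 2] sum 52, len 11
end 18: [5, 4, 8, 2, 8, 4, 2, 6, 2, 2, 10] sum 53, len 11
end 19: [8, 2, 8, 4, 2, 6, 2, 2, 10, 11] sum 55, len 10
Shortest qualifying length: 9.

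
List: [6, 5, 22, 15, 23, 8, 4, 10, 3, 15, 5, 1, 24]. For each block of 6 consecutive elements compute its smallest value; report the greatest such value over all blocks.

5

Each size-6 window and its min:
6 5 22 15 23 8 → min 5
5 22 15 23 8 4 → min 4
22 15 23 8 4 10 → min 4
15 23 8 4 10 3 → min 3
23 8 4 10 3 15 → min 3
8 4 10 3 15 5 → min 3
4 10 3 15 5 1 → min 1
10 3 15 5 1 24 → min 1
Greatest of these is 5.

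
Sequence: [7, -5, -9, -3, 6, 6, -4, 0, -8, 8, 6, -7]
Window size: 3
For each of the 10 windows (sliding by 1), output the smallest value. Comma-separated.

7 -5 -9 → min -9
-5 -9 -3 → min -9
-9 -3 6 → min -9
-3 6 6 → min -3
6 6 -4 → min -4
6 -4 0 → min -4
-4 0 -8 → min -8
0 -8 8 → min -8
-8 8 6 → min -8
8 6 -7 → min -7

-9, -9, -9, -3, -4, -4, -8, -8, -8, -7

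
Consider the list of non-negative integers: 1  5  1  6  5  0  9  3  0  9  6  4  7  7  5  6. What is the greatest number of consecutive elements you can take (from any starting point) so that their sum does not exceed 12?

Extend to the right; shrink from the left whenever the sum exceeds 12:
add 1: [1] sum 1, len 1
add 5: [1, 5] sum 6, len 2
add 1: [1, 5, 1] sum 7, len 3
add 6: [5, 1, 6] sum 12, len 3
add 5: [1, 6, 5] sum 12, len 3
add 0: [1, 6, 5, 0] sum 12, len 4
add 9: [0, 9] sum 9, len 2
add 3: [0, 9, 3] sum 12, len 3
add 0: [0, 9, 3, 0] sum 12, len 4
add 9: [3, 0, 9] sum 12, len 3
add 6: [6] sum 6, len 1
add 4: [6, 4] sum 10, len 2
add 7: [4, 7] sum 11, len 2
add 7: [7] sum 7, len 1
add 5: [7, 5] sum 12, len 2
add 6: [5, 6] sum 11, len 2
Longest length seen: 4.

4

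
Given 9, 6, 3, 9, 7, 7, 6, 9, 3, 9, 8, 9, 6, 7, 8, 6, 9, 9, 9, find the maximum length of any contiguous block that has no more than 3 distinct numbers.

5

[9] 1 distinct, len 1
[9, 6] 2 distinct, len 2
[9, 6, 3] 3 distinct, len 3
[9, 6, 3, 9] 3 distinct, len 4
[3, 9, 7] 3 distinct, len 3
[3, 9, 7, 7] 3 distinct, len 4
[9, 7, 7, 6] 3 distinct, len 4
[9, 7, 7, 6, 9] 3 distinct, len 5
[6, 9, 3] 3 distinct, len 3
[6, 9, 3, 9] 3 distinct, len 4
[9, 3, 9, 8] 3 distinct, len 4
[9, 3, 9, 8, 9] 3 distinct, len 5
[9, 8, 9, 6] 3 distinct, len 4
[9, 6, 7] 3 distinct, len 3
[6, 7, 8] 3 distinct, len 3
[6, 7, 8, 6] 3 distinct, len 4
[8, 6, 9] 3 distinct, len 3
[8, 6, 9, 9] 3 distinct, len 4
[8, 6, 9, 9, 9] 3 distinct, len 5
Longest length with ≤3 distinct: 5.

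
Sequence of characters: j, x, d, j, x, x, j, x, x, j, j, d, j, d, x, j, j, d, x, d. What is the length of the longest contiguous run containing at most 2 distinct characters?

add j: window [j] (1 distinct), len 1
add x: window [j, x] (2 distinct), len 2
add d: window [x, d] (2 distinct), len 2
add j: window [d, j] (2 distinct), len 2
add x: window [j, x] (2 distinct), len 2
add x: window [j, x, x] (2 distinct), len 3
add j: window [j, x, x, j] (2 distinct), len 4
add x: window [j, x, x, j, x] (2 distinct), len 5
add x: window [j, x, x, j, x, x] (2 distinct), len 6
add j: window [j, x, x, j, x, x, j] (2 distinct), len 7
add j: window [j, x, x, j, x, x, j, j] (2 distinct), len 8
add d: window [j, j, d] (2 distinct), len 3
add j: window [j, j, d, j] (2 distinct), len 4
add d: window [j, j, d, j, d] (2 distinct), len 5
add x: window [d, x] (2 distinct), len 2
add j: window [x, j] (2 distinct), len 2
add j: window [x, j, j] (2 distinct), len 3
add d: window [j, j, d] (2 distinct), len 3
add x: window [d, x] (2 distinct), len 2
add d: window [d, x, d] (2 distinct), len 3
Longest length with ≤2 distinct: 8.

8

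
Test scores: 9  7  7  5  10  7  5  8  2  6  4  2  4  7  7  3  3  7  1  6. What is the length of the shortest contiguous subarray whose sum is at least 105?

20

add 9: running sum 9 < 105
add 7: running sum 16 < 105
add 7: running sum 23 < 105
add 5: running sum 28 < 105
add 10: running sum 38 < 105
add 7: running sum 45 < 105
add 5: running sum 50 < 105
add 8: running sum 58 < 105
add 2: running sum 60 < 105
add 6: running sum 66 < 105
add 4: running sum 70 < 105
add 2: running sum 72 < 105
add 4: running sum 76 < 105
add 7: running sum 83 < 105
add 7: running sum 90 < 105
add 3: running sum 93 < 105
add 3: running sum 96 < 105
add 7: running sum 103 < 105
add 1: running sum 104 < 105
end 19: [9, 7, 7, 5, 10, 7, 5, 8, 2, 6, 4, 2, 4, 7, 7, 3, 3, 7, 1, 6] sum 110, len 20
Shortest qualifying length: 20.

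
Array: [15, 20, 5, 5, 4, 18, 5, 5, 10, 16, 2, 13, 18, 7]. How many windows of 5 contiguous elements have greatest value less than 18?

[15, 20, 5, 5, 4] → max 20
[20, 5, 5, 4, 18] → max 20
[5, 5, 4, 18, 5] → max 18
[5, 4, 18, 5, 5] → max 18
[4, 18, 5, 5, 10] → max 18
[18, 5, 5, 10, 16] → max 18
[5, 5, 10, 16, 2] → max 16  < 18 ✓
[5, 10, 16, 2, 13] → max 16  < 18 ✓
[10, 16, 2, 13, 18] → max 18
[16, 2, 13, 18, 7] → max 18
2 windows satisfy the condition.

2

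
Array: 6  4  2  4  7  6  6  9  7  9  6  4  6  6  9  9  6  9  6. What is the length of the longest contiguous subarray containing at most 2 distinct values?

Extend right; when distinct count exceeds 2, shrink from the left:
add 6: window [6] (1 distinct), len 1
add 4: window [6, 4] (2 distinct), len 2
add 2: window [4, 2] (2 distinct), len 2
add 4: window [4, 2, 4] (2 distinct), len 3
add 7: window [4, 7] (2 distinct), len 2
add 6: window [7, 6] (2 distinct), len 2
add 6: window [7, 6, 6] (2 distinct), len 3
add 9: window [6, 6, 9] (2 distinct), len 3
add 7: window [9, 7] (2 distinct), len 2
add 9: window [9, 7, 9] (2 distinct), len 3
add 6: window [9, 6] (2 distinct), len 2
add 4: window [6, 4] (2 distinct), len 2
add 6: window [6, 4, 6] (2 distinct), len 3
add 6: window [6, 4, 6, 6] (2 distinct), len 4
add 9: window [6, 6, 9] (2 distinct), len 3
add 9: window [6, 6, 9, 9] (2 distinct), len 4
add 6: window [6, 6, 9, 9, 6] (2 distinct), len 5
add 9: window [6, 6, 9, 9, 6, 9] (2 distinct), len 6
add 6: window [6, 6, 9, 9, 6, 9, 6] (2 distinct), len 7
Longest length with ≤2 distinct: 7.

7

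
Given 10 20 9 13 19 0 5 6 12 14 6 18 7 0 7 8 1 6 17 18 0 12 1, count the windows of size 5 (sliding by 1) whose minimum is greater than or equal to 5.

4

10 20 9 13 19 → min 9  ≥ 5 ✓
20 9 13 19 0 → min 0
9 13 19 0 5 → min 0
13 19 0 5 6 → min 0
19 0 5 6 12 → min 0
0 5 6 12 14 → min 0
5 6 12 14 6 → min 5  ≥ 5 ✓
6 12 14 6 18 → min 6  ≥ 5 ✓
12 14 6 18 7 → min 6  ≥ 5 ✓
14 6 18 7 0 → min 0
6 18 7 0 7 → min 0
18 7 0 7 8 → min 0
7 0 7 8 1 → min 0
0 7 8 1 6 → min 0
7 8 1 6 17 → min 1
8 1 6 17 18 → min 1
1 6 17 18 0 → min 0
6 17 18 0 12 → min 0
17 18 0 12 1 → min 0
4 windows satisfy the condition.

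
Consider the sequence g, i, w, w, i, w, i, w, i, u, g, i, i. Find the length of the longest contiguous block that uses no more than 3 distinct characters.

add g: window [g] (1 distinct), len 1
add i: window [g, i] (2 distinct), len 2
add w: window [g, i, w] (3 distinct), len 3
add w: window [g, i, w, w] (3 distinct), len 4
add i: window [g, i, w, w, i] (3 distinct), len 5
add w: window [g, i, w, w, i, w] (3 distinct), len 6
add i: window [g, i, w, w, i, w, i] (3 distinct), len 7
add w: window [g, i, w, w, i, w, i, w] (3 distinct), len 8
add i: window [g, i, w, w, i, w, i, w, i] (3 distinct), len 9
add u: window [i, w, w, i, w, i, w, i, u] (3 distinct), len 9
add g: window [i, u, g] (3 distinct), len 3
add i: window [i, u, g, i] (3 distinct), len 4
add i: window [i, u, g, i, i] (3 distinct), len 5
Longest length with ≤3 distinct: 9.

9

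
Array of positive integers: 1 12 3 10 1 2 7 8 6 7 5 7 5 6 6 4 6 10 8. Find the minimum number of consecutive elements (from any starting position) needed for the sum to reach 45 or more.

add 1: running sum 1 < 45
add 12: running sum 13 < 45
add 3: running sum 16 < 45
add 10: running sum 26 < 45
add 1: running sum 27 < 45
add 2: running sum 29 < 45
add 7: running sum 36 < 45
add 8: running sum 44 < 45
end 8: [12, 3, 10, 1, 2, 7, 8, 6] sum 49, len 8
end 9: [12, 3, 10, 1, 2, 7, 8, 6, 7] sum 56, len 9
end 10: [10, 1, 2, 7, 8, 6, 7, 5] sum 46, len 8
end 11: [10, 1, 2, 7, 8, 6, 7, 5, 7] sum 53, len 9
end 12: [7, 8, 6, 7, 5, 7, 5] sum 45, len 7
end 13: [7, 8, 6, 7, 5, 7, 5, 6] sum 51, len 8
end 14: [8, 6, 7, 5, 7, 5, 6, 6] sum 50, len 8
end 15: [6, 7, 5, 7, 5, 6, 6, 4] sum 46, len 8
end 16: [7, 5, 7, 5, 6, 6, 4, 6] sum 46, len 8
end 17: [5, 7, 5, 6, 6, 4, 6, 10] sum 49, len 8
end 18: [5, 6, 6, 4, 6, 10, 8] sum 45, len 7
Shortest qualifying length: 7.

7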